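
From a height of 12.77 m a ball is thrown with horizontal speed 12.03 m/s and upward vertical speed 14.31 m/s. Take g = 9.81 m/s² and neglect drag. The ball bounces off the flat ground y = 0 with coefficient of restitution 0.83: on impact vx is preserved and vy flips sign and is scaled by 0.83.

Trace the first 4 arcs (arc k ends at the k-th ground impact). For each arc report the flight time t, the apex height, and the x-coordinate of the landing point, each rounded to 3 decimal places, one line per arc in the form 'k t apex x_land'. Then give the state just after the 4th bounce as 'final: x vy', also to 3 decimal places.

1 3.634 23.207 43.716
2 3.611 15.987 87.153
3 2.997 11.014 123.206
4 2.487 7.587 153.130
final: 153.130 10.127

Arc 1: start y=12.770, vy=14.310 → t=3.634, apex=23.207, x_land=43.716, impact vy=-21.338
  bounce: vy ← 0.83·21.338 = 17.711
Arc 2: start y=0.000, vy=17.711 → t=3.611, apex=15.987, x_land=87.153, impact vy=-17.711
  bounce: vy ← 0.83·17.711 = 14.700
Arc 3: start y=0.000, vy=14.700 → t=2.997, apex=11.014, x_land=123.206, impact vy=-14.700
  bounce: vy ← 0.83·14.700 = 12.201
Arc 4: start y=0.000, vy=12.201 → t=2.487, apex=7.587, x_land=153.130, impact vy=-12.201
  bounce: vy ← 0.83·12.201 = 10.127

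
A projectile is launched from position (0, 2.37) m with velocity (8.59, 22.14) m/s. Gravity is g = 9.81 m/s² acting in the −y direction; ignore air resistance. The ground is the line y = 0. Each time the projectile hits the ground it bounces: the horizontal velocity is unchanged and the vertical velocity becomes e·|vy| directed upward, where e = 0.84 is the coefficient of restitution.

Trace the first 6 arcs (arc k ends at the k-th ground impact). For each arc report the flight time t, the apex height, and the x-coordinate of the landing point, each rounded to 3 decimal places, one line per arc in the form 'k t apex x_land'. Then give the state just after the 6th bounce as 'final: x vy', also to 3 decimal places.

Arc 1: start y=2.370, vy=22.140 → t=4.618, apex=27.354, x_land=39.672, impact vy=-23.166
  bounce: vy ← 0.84·23.166 = 19.460
Arc 2: start y=0.000, vy=19.460 → t=3.967, apex=19.301, x_land=73.751, impact vy=-19.460
  bounce: vy ← 0.84·19.460 = 16.346
Arc 3: start y=0.000, vy=16.346 → t=3.333, apex=13.619, x_land=102.378, impact vy=-16.346
  bounce: vy ← 0.84·16.346 = 13.731
Arc 4: start y=0.000, vy=13.731 → t=2.799, apex=9.609, x_land=126.424, impact vy=-13.731
  bounce: vy ← 0.84·13.731 = 11.534
Arc 5: start y=0.000, vy=11.534 → t=2.351, apex=6.780, x_land=146.623, impact vy=-11.534
  bounce: vy ← 0.84·11.534 = 9.688
Arc 6: start y=0.000, vy=9.688 → t=1.975, apex=4.784, x_land=163.590, impact vy=-9.688
  bounce: vy ← 0.84·9.688 = 8.138

1 4.618 27.354 39.672
2 3.967 19.301 73.751
3 3.333 13.619 102.378
4 2.799 9.609 126.424
5 2.351 6.780 146.623
6 1.975 4.784 163.590
final: 163.590 8.138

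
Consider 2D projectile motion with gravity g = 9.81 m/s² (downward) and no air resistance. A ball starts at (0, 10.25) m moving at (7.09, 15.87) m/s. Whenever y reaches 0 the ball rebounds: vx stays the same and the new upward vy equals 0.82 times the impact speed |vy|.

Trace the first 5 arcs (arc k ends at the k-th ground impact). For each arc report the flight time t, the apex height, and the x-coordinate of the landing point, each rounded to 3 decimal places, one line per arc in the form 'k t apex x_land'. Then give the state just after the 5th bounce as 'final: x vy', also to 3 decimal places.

1 3.787 23.087 26.852
2 3.558 15.524 52.078
3 2.918 10.438 72.763
4 2.392 7.019 89.725
5 1.962 4.719 103.634
final: 103.634 7.890

Arc 1: start y=10.250, vy=15.870 → t=3.787, apex=23.087, x_land=26.852, impact vy=-21.283
  bounce: vy ← 0.82·21.283 = 17.452
Arc 2: start y=0.000, vy=17.452 → t=3.558, apex=15.524, x_land=52.078, impact vy=-17.452
  bounce: vy ← 0.82·17.452 = 14.311
Arc 3: start y=0.000, vy=14.311 → t=2.918, apex=10.438, x_land=72.763, impact vy=-14.311
  bounce: vy ← 0.82·14.311 = 11.735
Arc 4: start y=0.000, vy=11.735 → t=2.392, apex=7.019, x_land=89.725, impact vy=-11.735
  bounce: vy ← 0.82·11.735 = 9.622
Arc 5: start y=0.000, vy=9.622 → t=1.962, apex=4.719, x_land=103.634, impact vy=-9.622
  bounce: vy ← 0.82·9.622 = 7.890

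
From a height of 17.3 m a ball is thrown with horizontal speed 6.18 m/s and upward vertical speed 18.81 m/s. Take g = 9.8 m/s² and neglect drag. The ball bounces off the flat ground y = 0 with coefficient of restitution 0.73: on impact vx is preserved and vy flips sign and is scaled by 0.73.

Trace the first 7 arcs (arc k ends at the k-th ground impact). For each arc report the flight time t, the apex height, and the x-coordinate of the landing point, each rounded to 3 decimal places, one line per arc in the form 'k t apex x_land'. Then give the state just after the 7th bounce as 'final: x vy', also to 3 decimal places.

1 4.605 35.352 28.461
2 3.922 18.839 52.697
3 2.863 10.039 70.389
4 2.090 5.350 83.304
5 1.526 2.851 92.732
6 1.114 1.519 99.614
7 0.813 0.810 104.638
final: 104.638 2.908

Arc 1: start y=17.300, vy=18.810 → t=4.605, apex=35.352, x_land=28.461, impact vy=-26.323
  bounce: vy ← 0.73·26.323 = 19.216
Arc 2: start y=0.000, vy=19.216 → t=3.922, apex=18.839, x_land=52.697, impact vy=-19.216
  bounce: vy ← 0.73·19.216 = 14.027
Arc 3: start y=0.000, vy=14.027 → t=2.863, apex=10.039, x_land=70.389, impact vy=-14.027
  bounce: vy ← 0.73·14.027 = 10.240
Arc 4: start y=0.000, vy=10.240 → t=2.090, apex=5.350, x_land=83.304, impact vy=-10.240
  bounce: vy ← 0.73·10.240 = 7.475
Arc 5: start y=0.000, vy=7.475 → t=1.526, apex=2.851, x_land=92.732, impact vy=-7.475
  bounce: vy ← 0.73·7.475 = 5.457
Arc 6: start y=0.000, vy=5.457 → t=1.114, apex=1.519, x_land=99.614, impact vy=-5.457
  bounce: vy ← 0.73·5.457 = 3.984
Arc 7: start y=0.000, vy=3.984 → t=0.813, apex=0.810, x_land=104.638, impact vy=-3.984
  bounce: vy ← 0.73·3.984 = 2.908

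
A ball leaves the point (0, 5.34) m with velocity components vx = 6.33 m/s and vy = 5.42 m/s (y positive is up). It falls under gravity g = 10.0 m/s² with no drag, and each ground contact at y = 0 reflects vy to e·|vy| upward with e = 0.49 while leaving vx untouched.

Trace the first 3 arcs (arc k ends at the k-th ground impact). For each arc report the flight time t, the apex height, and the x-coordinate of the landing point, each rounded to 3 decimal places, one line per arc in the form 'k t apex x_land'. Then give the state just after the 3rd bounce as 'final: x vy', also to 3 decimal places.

1 1.709 6.809 10.818
2 1.144 1.635 18.057
3 0.560 0.393 21.604
final: 21.604 1.373

Arc 1: start y=5.340, vy=5.420 → t=1.709, apex=6.809, x_land=10.818, impact vy=-11.669
  bounce: vy ← 0.49·11.669 = 5.718
Arc 2: start y=0.000, vy=5.718 → t=1.144, apex=1.635, x_land=18.057, impact vy=-5.718
  bounce: vy ← 0.49·5.718 = 2.802
Arc 3: start y=0.000, vy=2.802 → t=0.560, apex=0.393, x_land=21.604, impact vy=-2.802
  bounce: vy ← 0.49·2.802 = 1.373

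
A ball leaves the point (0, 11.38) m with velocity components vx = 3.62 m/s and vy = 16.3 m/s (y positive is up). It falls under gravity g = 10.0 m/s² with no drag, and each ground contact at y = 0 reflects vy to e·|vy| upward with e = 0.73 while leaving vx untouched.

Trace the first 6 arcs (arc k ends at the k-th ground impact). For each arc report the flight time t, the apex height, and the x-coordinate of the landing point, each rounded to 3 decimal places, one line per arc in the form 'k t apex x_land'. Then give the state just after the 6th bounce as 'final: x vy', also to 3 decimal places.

1 3.851 24.665 13.941
2 3.243 13.144 25.679
3 2.367 7.004 34.248
4 1.728 3.733 40.504
5 1.261 1.989 45.070
6 0.921 1.060 48.404
final: 48.404 3.361

Arc 1: start y=11.380, vy=16.300 → t=3.851, apex=24.665, x_land=13.941, impact vy=-22.210
  bounce: vy ← 0.73·22.210 = 16.213
Arc 2: start y=0.000, vy=16.213 → t=3.243, apex=13.144, x_land=25.679, impact vy=-16.213
  bounce: vy ← 0.73·16.213 = 11.836
Arc 3: start y=0.000, vy=11.836 → t=2.367, apex=7.004, x_land=34.248, impact vy=-11.836
  bounce: vy ← 0.73·11.836 = 8.640
Arc 4: start y=0.000, vy=8.640 → t=1.728, apex=3.733, x_land=40.504, impact vy=-8.640
  bounce: vy ← 0.73·8.640 = 6.307
Arc 5: start y=0.000, vy=6.307 → t=1.261, apex=1.989, x_land=45.070, impact vy=-6.307
  bounce: vy ← 0.73·6.307 = 4.604
Arc 6: start y=0.000, vy=4.604 → t=0.921, apex=1.060, x_land=48.404, impact vy=-4.604
  bounce: vy ← 0.73·4.604 = 3.361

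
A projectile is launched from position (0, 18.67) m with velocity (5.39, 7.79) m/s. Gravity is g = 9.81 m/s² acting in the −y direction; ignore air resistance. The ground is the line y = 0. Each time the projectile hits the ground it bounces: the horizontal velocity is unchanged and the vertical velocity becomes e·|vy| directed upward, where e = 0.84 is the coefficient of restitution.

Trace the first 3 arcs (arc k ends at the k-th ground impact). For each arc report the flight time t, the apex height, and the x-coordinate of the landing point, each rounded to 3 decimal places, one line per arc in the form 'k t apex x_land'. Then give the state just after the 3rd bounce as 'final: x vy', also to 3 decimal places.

1 2.900 21.763 15.634
2 3.539 15.356 34.707
3 2.973 10.835 50.729
final: 50.729 12.247

Arc 1: start y=18.670, vy=7.790 → t=2.900, apex=21.763, x_land=15.634, impact vy=-20.664
  bounce: vy ← 0.84·20.664 = 17.358
Arc 2: start y=0.000, vy=17.358 → t=3.539, apex=15.356, x_land=34.707, impact vy=-17.358
  bounce: vy ← 0.84·17.358 = 14.580
Arc 3: start y=0.000, vy=14.580 → t=2.973, apex=10.835, x_land=50.729, impact vy=-14.580
  bounce: vy ← 0.84·14.580 = 12.247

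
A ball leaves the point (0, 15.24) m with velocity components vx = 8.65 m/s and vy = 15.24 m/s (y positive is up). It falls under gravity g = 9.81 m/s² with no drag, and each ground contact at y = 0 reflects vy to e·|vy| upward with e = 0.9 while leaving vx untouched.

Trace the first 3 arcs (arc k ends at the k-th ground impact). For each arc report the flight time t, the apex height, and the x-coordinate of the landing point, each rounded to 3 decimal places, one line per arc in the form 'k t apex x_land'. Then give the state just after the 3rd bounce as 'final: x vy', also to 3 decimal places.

1 3.903 27.078 33.762
2 4.229 21.933 70.344
3 3.806 17.766 103.269
final: 103.269 16.803

Arc 1: start y=15.240, vy=15.240 → t=3.903, apex=27.078, x_land=33.762, impact vy=-23.049
  bounce: vy ← 0.9·23.049 = 20.744
Arc 2: start y=0.000, vy=20.744 → t=4.229, apex=21.933, x_land=70.344, impact vy=-20.744
  bounce: vy ← 0.9·20.744 = 18.670
Arc 3: start y=0.000, vy=18.670 → t=3.806, apex=17.766, x_land=103.269, impact vy=-18.670
  bounce: vy ← 0.9·18.670 = 16.803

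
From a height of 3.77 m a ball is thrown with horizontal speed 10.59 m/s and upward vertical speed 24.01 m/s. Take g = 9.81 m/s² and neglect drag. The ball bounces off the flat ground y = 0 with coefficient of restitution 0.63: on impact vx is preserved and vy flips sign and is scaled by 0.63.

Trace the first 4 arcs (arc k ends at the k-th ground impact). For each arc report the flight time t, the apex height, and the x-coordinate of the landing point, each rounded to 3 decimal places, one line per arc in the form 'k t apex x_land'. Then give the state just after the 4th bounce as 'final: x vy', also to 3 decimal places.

Arc 1: start y=3.770, vy=24.010 → t=5.047, apex=33.152, x_land=53.451, impact vy=-25.504
  bounce: vy ← 0.63·25.504 = 16.067
Arc 2: start y=0.000, vy=16.067 → t=3.276, apex=13.158, x_land=88.141, impact vy=-16.067
  bounce: vy ← 0.63·16.067 = 10.122
Arc 3: start y=0.000, vy=10.122 → t=2.064, apex=5.222, x_land=109.995, impact vy=-10.122
  bounce: vy ← 0.63·10.122 = 6.377
Arc 4: start y=0.000, vy=6.377 → t=1.300, apex=2.073, x_land=123.764, impact vy=-6.377
  bounce: vy ← 0.63·6.377 = 4.018

1 5.047 33.152 53.451
2 3.276 13.158 88.141
3 2.064 5.222 109.995
4 1.300 2.073 123.764
final: 123.764 4.018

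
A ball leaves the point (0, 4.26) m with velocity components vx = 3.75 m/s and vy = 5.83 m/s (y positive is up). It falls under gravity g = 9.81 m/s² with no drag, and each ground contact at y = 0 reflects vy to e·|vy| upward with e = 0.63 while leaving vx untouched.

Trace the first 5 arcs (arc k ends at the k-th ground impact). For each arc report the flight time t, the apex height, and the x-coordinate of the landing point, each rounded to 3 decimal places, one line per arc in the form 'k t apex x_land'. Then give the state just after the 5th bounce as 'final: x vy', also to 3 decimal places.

Arc 1: start y=4.260, vy=5.830 → t=1.700, apex=5.992, x_land=6.373, impact vy=-10.843
  bounce: vy ← 0.63·10.843 = 6.831
Arc 2: start y=0.000, vy=6.831 → t=1.393, apex=2.378, x_land=11.596, impact vy=-6.831
  bounce: vy ← 0.63·6.831 = 4.304
Arc 3: start y=0.000, vy=4.304 → t=0.877, apex=0.944, x_land=14.886, impact vy=-4.304
  bounce: vy ← 0.63·4.304 = 2.711
Arc 4: start y=0.000, vy=2.711 → t=0.553, apex=0.375, x_land=16.959, impact vy=-2.711
  bounce: vy ← 0.63·2.711 = 1.708
Arc 5: start y=0.000, vy=1.708 → t=0.348, apex=0.149, x_land=18.265, impact vy=-1.708
  bounce: vy ← 0.63·1.708 = 1.076

1 1.700 5.992 6.373
2 1.393 2.378 11.596
3 0.877 0.944 14.886
4 0.553 0.375 16.959
5 0.348 0.149 18.265
final: 18.265 1.076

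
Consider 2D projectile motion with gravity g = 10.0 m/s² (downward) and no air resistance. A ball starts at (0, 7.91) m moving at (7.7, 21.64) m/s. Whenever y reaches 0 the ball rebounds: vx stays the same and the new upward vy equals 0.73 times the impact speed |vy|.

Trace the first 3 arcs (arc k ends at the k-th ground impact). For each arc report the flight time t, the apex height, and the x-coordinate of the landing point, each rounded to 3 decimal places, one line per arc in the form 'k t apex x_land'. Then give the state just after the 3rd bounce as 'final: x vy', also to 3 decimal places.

Arc 1: start y=7.910, vy=21.640 → t=4.667, apex=31.324, x_land=35.936, impact vy=-25.030
  bounce: vy ← 0.73·25.030 = 18.272
Arc 2: start y=0.000, vy=18.272 → t=3.654, apex=16.693, x_land=64.074, impact vy=-18.272
  bounce: vy ← 0.73·18.272 = 13.338
Arc 3: start y=0.000, vy=13.338 → t=2.668, apex=8.896, x_land=84.615, impact vy=-13.338
  bounce: vy ← 0.73·13.338 = 9.737

1 4.667 31.324 35.936
2 3.654 16.693 64.074
3 2.668 8.896 84.615
final: 84.615 9.737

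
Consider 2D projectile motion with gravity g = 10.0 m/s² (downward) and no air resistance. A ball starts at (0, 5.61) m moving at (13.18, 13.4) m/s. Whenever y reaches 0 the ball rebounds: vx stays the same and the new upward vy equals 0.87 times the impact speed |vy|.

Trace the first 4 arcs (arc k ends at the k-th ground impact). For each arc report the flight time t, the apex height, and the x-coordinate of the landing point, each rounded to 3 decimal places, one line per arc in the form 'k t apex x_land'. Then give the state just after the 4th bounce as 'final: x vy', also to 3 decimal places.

Arc 1: start y=5.610, vy=13.400 → t=3.048, apex=14.588, x_land=40.174, impact vy=-17.081
  bounce: vy ← 0.87·17.081 = 14.860
Arc 2: start y=0.000, vy=14.860 → t=2.972, apex=11.042, x_land=79.346, impact vy=-14.860
  bounce: vy ← 0.87·14.860 = 12.929
Arc 3: start y=0.000, vy=12.929 → t=2.586, apex=8.357, x_land=113.426, impact vy=-12.929
  bounce: vy ← 0.87·12.929 = 11.248
Arc 4: start y=0.000, vy=11.248 → t=2.250, apex=6.326, x_land=143.075, impact vy=-11.248
  bounce: vy ← 0.87·11.248 = 9.786

1 3.048 14.588 40.174
2 2.972 11.042 79.346
3 2.586 8.357 113.426
4 2.250 6.326 143.075
final: 143.075 9.786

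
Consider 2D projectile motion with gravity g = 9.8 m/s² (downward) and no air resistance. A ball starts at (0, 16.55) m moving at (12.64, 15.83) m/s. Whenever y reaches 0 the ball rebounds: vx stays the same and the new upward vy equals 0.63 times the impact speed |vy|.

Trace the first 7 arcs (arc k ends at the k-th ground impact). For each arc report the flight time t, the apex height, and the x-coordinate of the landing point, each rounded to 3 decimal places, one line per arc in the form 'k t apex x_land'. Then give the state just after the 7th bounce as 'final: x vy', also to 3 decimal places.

Arc 1: start y=16.550, vy=15.830 → t=4.062, apex=29.335, x_land=51.345, impact vy=-23.979
  bounce: vy ← 0.63·23.979 = 15.106
Arc 2: start y=0.000, vy=15.106 → t=3.083, apex=11.643, x_land=90.313, impact vy=-15.106
  bounce: vy ← 0.63·15.106 = 9.517
Arc 3: start y=0.000, vy=9.517 → t=1.942, apex=4.621, x_land=114.864, impact vy=-9.517
  bounce: vy ← 0.63·9.517 = 5.996
Arc 4: start y=0.000, vy=5.996 → t=1.224, apex=1.834, x_land=130.330, impact vy=-5.996
  bounce: vy ← 0.63·5.996 = 3.777
Arc 5: start y=0.000, vy=3.777 → t=0.771, apex=0.728, x_land=140.074, impact vy=-3.777
  bounce: vy ← 0.63·3.777 = 2.380
Arc 6: start y=0.000, vy=2.380 → t=0.486, apex=0.289, x_land=146.213, impact vy=-2.380
  bounce: vy ← 0.63·2.380 = 1.499
Arc 7: start y=0.000, vy=1.499 → t=0.306, apex=0.115, x_land=150.080, impact vy=-1.499
  bounce: vy ← 0.63·1.499 = 0.945

1 4.062 29.335 51.345
2 3.083 11.643 90.313
3 1.942 4.621 114.864
4 1.224 1.834 130.330
5 0.771 0.728 140.074
6 0.486 0.289 146.213
7 0.306 0.115 150.080
final: 150.080 0.945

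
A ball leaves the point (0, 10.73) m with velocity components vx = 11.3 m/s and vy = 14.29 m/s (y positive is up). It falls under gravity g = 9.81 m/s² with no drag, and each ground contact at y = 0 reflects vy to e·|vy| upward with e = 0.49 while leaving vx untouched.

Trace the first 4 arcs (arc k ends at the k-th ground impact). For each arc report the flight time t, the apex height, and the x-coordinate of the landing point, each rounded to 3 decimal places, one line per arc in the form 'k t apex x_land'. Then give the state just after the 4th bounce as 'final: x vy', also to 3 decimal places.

1 3.533 21.138 39.918
2 2.034 5.075 62.907
3 0.997 1.219 74.172
4 0.488 0.293 79.691
final: 79.691 1.174

Arc 1: start y=10.730, vy=14.290 → t=3.533, apex=21.138, x_land=39.918, impact vy=-20.365
  bounce: vy ← 0.49·20.365 = 9.979
Arc 2: start y=0.000, vy=9.979 → t=2.034, apex=5.075, x_land=62.907, impact vy=-9.979
  bounce: vy ← 0.49·9.979 = 4.890
Arc 3: start y=0.000, vy=4.890 → t=0.997, apex=1.219, x_land=74.172, impact vy=-4.890
  bounce: vy ← 0.49·4.890 = 2.396
Arc 4: start y=0.000, vy=2.396 → t=0.488, apex=0.293, x_land=79.691, impact vy=-2.396
  bounce: vy ← 0.49·2.396 = 1.174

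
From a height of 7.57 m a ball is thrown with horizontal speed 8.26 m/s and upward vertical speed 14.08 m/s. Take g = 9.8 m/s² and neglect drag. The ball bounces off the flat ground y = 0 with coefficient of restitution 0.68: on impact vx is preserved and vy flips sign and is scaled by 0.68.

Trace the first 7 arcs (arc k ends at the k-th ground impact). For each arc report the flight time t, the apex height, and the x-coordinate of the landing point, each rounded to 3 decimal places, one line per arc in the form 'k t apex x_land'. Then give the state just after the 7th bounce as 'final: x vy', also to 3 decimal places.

Arc 1: start y=7.570, vy=14.080 → t=3.336, apex=17.685, x_land=27.559, impact vy=-18.618
  bounce: vy ← 0.68·18.618 = 12.660
Arc 2: start y=0.000, vy=12.660 → t=2.584, apex=8.177, x_land=48.901, impact vy=-12.660
  bounce: vy ← 0.68·12.660 = 8.609
Arc 3: start y=0.000, vy=8.609 → t=1.757, apex=3.781, x_land=63.413, impact vy=-8.609
  bounce: vy ← 0.68·8.609 = 5.854
Arc 4: start y=0.000, vy=5.854 → t=1.195, apex=1.748, x_land=73.281, impact vy=-5.854
  bounce: vy ← 0.68·5.854 = 3.981
Arc 5: start y=0.000, vy=3.981 → t=0.812, apex=0.808, x_land=79.991, impact vy=-3.981
  bounce: vy ← 0.68·3.981 = 2.707
Arc 6: start y=0.000, vy=2.707 → t=0.552, apex=0.374, x_land=84.554, impact vy=-2.707
  bounce: vy ← 0.68·2.707 = 1.841
Arc 7: start y=0.000, vy=1.841 → t=0.376, apex=0.173, x_land=87.657, impact vy=-1.841
  bounce: vy ← 0.68·1.841 = 1.252

1 3.336 17.685 27.559
2 2.584 8.177 48.901
3 1.757 3.781 63.413
4 1.195 1.748 73.281
5 0.812 0.808 79.991
6 0.552 0.374 84.554
7 0.376 0.173 87.657
final: 87.657 1.252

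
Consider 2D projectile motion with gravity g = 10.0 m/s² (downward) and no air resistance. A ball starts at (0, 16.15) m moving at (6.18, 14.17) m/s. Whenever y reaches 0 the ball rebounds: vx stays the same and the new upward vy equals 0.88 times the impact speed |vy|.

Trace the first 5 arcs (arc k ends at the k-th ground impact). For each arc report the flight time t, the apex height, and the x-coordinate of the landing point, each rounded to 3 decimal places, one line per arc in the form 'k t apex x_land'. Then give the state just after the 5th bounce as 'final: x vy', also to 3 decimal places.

1 3.706 26.189 22.901
2 4.028 20.281 47.794
3 3.545 15.706 69.700
4 3.119 12.162 88.977
5 2.745 9.419 105.941
final: 105.941 12.078

Arc 1: start y=16.150, vy=14.170 → t=3.706, apex=26.189, x_land=22.901, impact vy=-22.886
  bounce: vy ← 0.88·22.886 = 20.140
Arc 2: start y=0.000, vy=20.140 → t=4.028, apex=20.281, x_land=47.794, impact vy=-20.140
  bounce: vy ← 0.88·20.140 = 17.723
Arc 3: start y=0.000, vy=17.723 → t=3.545, apex=15.706, x_land=69.700, impact vy=-17.723
  bounce: vy ← 0.88·17.723 = 15.596
Arc 4: start y=0.000, vy=15.596 → t=3.119, apex=12.162, x_land=88.977, impact vy=-15.596
  bounce: vy ← 0.88·15.596 = 13.725
Arc 5: start y=0.000, vy=13.725 → t=2.745, apex=9.419, x_land=105.941, impact vy=-13.725
  bounce: vy ← 0.88·13.725 = 12.078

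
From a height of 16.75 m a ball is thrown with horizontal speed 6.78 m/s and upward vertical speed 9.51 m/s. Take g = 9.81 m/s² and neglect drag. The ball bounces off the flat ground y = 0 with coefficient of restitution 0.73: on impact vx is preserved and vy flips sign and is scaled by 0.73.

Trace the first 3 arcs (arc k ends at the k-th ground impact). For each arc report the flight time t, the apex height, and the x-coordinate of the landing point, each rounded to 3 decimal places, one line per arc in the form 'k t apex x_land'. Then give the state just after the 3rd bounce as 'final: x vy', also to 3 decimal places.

1 3.056 21.360 20.721
2 3.047 11.383 41.378
3 2.224 6.066 56.457
final: 56.457 7.964

Arc 1: start y=16.750, vy=9.510 → t=3.056, apex=21.360, x_land=20.721, impact vy=-20.471
  bounce: vy ← 0.73·20.471 = 14.944
Arc 2: start y=0.000, vy=14.944 → t=3.047, apex=11.383, x_land=41.378, impact vy=-14.944
  bounce: vy ← 0.73·14.944 = 10.909
Arc 3: start y=0.000, vy=10.909 → t=2.224, apex=6.066, x_land=56.457, impact vy=-10.909
  bounce: vy ← 0.73·10.909 = 7.964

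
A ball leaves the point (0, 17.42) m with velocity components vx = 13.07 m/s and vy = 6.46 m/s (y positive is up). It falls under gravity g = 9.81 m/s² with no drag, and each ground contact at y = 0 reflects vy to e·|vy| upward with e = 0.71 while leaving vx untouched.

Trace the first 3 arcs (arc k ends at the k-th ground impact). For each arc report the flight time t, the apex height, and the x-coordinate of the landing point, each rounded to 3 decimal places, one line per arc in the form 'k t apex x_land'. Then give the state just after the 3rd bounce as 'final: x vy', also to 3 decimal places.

1 2.655 19.547 34.698
2 2.835 9.854 71.748
3 2.013 4.967 98.053
final: 98.053 7.009

Arc 1: start y=17.420, vy=6.460 → t=2.655, apex=19.547, x_land=34.698, impact vy=-19.583
  bounce: vy ← 0.71·19.583 = 13.904
Arc 2: start y=0.000, vy=13.904 → t=2.835, apex=9.854, x_land=71.748, impact vy=-13.904
  bounce: vy ← 0.71·13.904 = 9.872
Arc 3: start y=0.000, vy=9.872 → t=2.013, apex=4.967, x_land=98.053, impact vy=-9.872
  bounce: vy ← 0.71·9.872 = 7.009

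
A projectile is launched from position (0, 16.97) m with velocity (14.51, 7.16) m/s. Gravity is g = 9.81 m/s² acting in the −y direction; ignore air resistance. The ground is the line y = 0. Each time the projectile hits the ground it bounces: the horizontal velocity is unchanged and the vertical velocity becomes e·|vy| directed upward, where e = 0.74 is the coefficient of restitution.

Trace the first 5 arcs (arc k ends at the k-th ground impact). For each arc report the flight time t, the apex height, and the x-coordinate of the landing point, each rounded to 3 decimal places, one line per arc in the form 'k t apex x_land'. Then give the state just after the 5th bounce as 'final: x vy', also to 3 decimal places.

1 2.728 19.583 39.583
2 2.957 10.724 82.492
3 2.188 5.872 114.245
4 1.619 3.216 137.742
5 1.198 1.761 155.129
final: 155.129 4.350

Arc 1: start y=16.970, vy=7.160 → t=2.728, apex=19.583, x_land=39.583, impact vy=-19.601
  bounce: vy ← 0.74·19.601 = 14.505
Arc 2: start y=0.000, vy=14.505 → t=2.957, apex=10.724, x_land=82.492, impact vy=-14.505
  bounce: vy ← 0.74·14.505 = 10.734
Arc 3: start y=0.000, vy=10.734 → t=2.188, apex=5.872, x_land=114.245, impact vy=-10.734
  bounce: vy ← 0.74·10.734 = 7.943
Arc 4: start y=0.000, vy=7.943 → t=1.619, apex=3.216, x_land=137.742, impact vy=-7.943
  bounce: vy ← 0.74·7.943 = 5.878
Arc 5: start y=0.000, vy=5.878 → t=1.198, apex=1.761, x_land=155.129, impact vy=-5.878
  bounce: vy ← 0.74·5.878 = 4.350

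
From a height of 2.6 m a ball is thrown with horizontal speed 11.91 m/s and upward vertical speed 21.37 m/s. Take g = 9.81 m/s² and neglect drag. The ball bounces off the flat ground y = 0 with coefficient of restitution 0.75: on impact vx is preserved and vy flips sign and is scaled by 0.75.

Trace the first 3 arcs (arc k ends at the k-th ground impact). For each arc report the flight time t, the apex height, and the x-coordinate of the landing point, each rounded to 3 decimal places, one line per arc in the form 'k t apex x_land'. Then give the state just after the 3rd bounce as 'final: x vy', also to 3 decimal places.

1 4.475 25.876 53.300
2 3.445 14.555 94.333
3 2.584 8.187 125.108
final: 125.108 9.506

Arc 1: start y=2.600, vy=21.370 → t=4.475, apex=25.876, x_land=53.300, impact vy=-22.532
  bounce: vy ← 0.75·22.532 = 16.899
Arc 2: start y=0.000, vy=16.899 → t=3.445, apex=14.555, x_land=94.333, impact vy=-16.899
  bounce: vy ← 0.75·16.899 = 12.674
Arc 3: start y=0.000, vy=12.674 → t=2.584, apex=8.187, x_land=125.108, impact vy=-12.674
  bounce: vy ← 0.75·12.674 = 9.506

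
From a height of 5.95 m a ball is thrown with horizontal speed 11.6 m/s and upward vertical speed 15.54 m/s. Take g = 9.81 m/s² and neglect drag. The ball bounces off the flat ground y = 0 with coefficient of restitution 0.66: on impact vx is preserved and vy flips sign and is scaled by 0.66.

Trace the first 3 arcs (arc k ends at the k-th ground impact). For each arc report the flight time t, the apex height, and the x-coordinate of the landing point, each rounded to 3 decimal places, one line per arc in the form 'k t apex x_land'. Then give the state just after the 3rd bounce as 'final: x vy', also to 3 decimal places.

1 3.513 18.258 40.756
2 2.547 7.953 70.298
3 1.681 3.464 89.796
final: 89.796 5.441

Arc 1: start y=5.950, vy=15.540 → t=3.513, apex=18.258, x_land=40.756, impact vy=-18.927
  bounce: vy ← 0.66·18.927 = 12.492
Arc 2: start y=0.000, vy=12.492 → t=2.547, apex=7.953, x_land=70.298, impact vy=-12.492
  bounce: vy ← 0.66·12.492 = 8.245
Arc 3: start y=0.000, vy=8.245 → t=1.681, apex=3.464, x_land=89.796, impact vy=-8.245
  bounce: vy ← 0.66·8.245 = 5.441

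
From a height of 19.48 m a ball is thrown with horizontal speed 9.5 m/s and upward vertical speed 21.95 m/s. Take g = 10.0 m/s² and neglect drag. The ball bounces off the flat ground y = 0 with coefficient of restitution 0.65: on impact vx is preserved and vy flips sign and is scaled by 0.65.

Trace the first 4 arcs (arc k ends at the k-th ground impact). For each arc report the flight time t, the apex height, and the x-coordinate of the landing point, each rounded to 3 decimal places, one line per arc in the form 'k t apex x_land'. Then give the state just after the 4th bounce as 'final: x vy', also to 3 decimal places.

1 5.147 43.570 48.896
2 3.838 18.408 85.353
3 2.494 7.778 109.049
4 1.621 3.286 124.452
final: 124.452 5.269

Arc 1: start y=19.480, vy=21.950 → t=5.147, apex=43.570, x_land=48.896, impact vy=-29.520
  bounce: vy ← 0.65·29.520 = 19.188
Arc 2: start y=0.000, vy=19.188 → t=3.838, apex=18.408, x_land=85.353, impact vy=-19.188
  bounce: vy ← 0.65·19.188 = 12.472
Arc 3: start y=0.000, vy=12.472 → t=2.494, apex=7.778, x_land=109.049, impact vy=-12.472
  bounce: vy ← 0.65·12.472 = 8.107
Arc 4: start y=0.000, vy=8.107 → t=1.621, apex=3.286, x_land=124.452, impact vy=-8.107
  bounce: vy ← 0.65·8.107 = 5.269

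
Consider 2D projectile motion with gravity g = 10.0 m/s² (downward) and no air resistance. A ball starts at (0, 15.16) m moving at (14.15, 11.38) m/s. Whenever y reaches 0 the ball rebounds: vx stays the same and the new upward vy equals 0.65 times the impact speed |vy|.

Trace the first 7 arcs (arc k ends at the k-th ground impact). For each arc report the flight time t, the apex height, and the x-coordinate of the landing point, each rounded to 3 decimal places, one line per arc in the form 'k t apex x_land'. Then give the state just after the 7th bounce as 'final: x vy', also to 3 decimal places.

Arc 1: start y=15.160, vy=11.380 → t=3.218, apex=21.635, x_land=45.537, impact vy=-20.802
  bounce: vy ← 0.65·20.802 = 13.521
Arc 2: start y=0.000, vy=13.521 → t=2.704, apex=9.141, x_land=83.801, impact vy=-13.521
  bounce: vy ← 0.65·13.521 = 8.789
Arc 3: start y=0.000, vy=8.789 → t=1.758, apex=3.862, x_land=108.673, impact vy=-8.789
  bounce: vy ← 0.65·8.789 = 5.713
Arc 4: start y=0.000, vy=5.713 → t=1.143, apex=1.632, x_land=124.840, impact vy=-5.713
  bounce: vy ← 0.65·5.713 = 3.713
Arc 5: start y=0.000, vy=3.713 → t=0.743, apex=0.689, x_land=135.348, impact vy=-3.713
  bounce: vy ← 0.65·3.713 = 2.414
Arc 6: start y=0.000, vy=2.414 → t=0.483, apex=0.291, x_land=142.179, impact vy=-2.414
  bounce: vy ← 0.65·2.414 = 1.569
Arc 7: start y=0.000, vy=1.569 → t=0.314, apex=0.123, x_land=146.619, impact vy=-1.569
  bounce: vy ← 0.65·1.569 = 1.020

1 3.218 21.635 45.537
2 2.704 9.141 83.801
3 1.758 3.862 108.673
4 1.143 1.632 124.840
5 0.743 0.689 135.348
6 0.483 0.291 142.179
7 0.314 0.123 146.619
final: 146.619 1.020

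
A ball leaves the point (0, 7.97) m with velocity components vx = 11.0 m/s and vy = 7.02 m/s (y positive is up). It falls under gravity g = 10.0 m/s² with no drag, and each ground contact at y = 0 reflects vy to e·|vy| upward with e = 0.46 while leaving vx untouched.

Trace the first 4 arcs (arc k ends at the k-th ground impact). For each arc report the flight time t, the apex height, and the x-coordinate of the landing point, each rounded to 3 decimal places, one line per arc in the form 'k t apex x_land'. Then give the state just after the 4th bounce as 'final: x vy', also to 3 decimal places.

1 2.147 10.434 23.612
2 1.329 2.208 38.231
3 0.611 0.467 44.956
4 0.281 0.099 48.050
final: 48.050 0.647

Arc 1: start y=7.970, vy=7.020 → t=2.147, apex=10.434, x_land=23.612, impact vy=-14.446
  bounce: vy ← 0.46·14.446 = 6.645
Arc 2: start y=0.000, vy=6.645 → t=1.329, apex=2.208, x_land=38.231, impact vy=-6.645
  bounce: vy ← 0.46·6.645 = 3.057
Arc 3: start y=0.000, vy=3.057 → t=0.611, apex=0.467, x_land=44.956, impact vy=-3.057
  bounce: vy ← 0.46·3.057 = 1.406
Arc 4: start y=0.000, vy=1.406 → t=0.281, apex=0.099, x_land=48.050, impact vy=-1.406
  bounce: vy ← 0.46·1.406 = 0.647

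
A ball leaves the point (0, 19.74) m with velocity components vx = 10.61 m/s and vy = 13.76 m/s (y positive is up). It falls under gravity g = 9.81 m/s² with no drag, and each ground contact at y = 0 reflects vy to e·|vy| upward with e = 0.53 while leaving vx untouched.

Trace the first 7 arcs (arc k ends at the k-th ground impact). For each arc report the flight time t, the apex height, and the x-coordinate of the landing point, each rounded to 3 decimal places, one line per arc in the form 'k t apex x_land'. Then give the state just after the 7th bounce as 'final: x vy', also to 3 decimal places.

Arc 1: start y=19.740, vy=13.760 → t=3.850, apex=29.390, x_land=40.854, impact vy=-24.013
  bounce: vy ← 0.53·24.013 = 12.727
Arc 2: start y=0.000, vy=12.727 → t=2.595, apex=8.256, x_land=68.383, impact vy=-12.727
  bounce: vy ← 0.53·12.727 = 6.745
Arc 3: start y=0.000, vy=6.745 → t=1.375, apex=2.319, x_land=82.974, impact vy=-6.745
  bounce: vy ← 0.53·6.745 = 3.575
Arc 4: start y=0.000, vy=3.575 → t=0.729, apex=0.651, x_land=90.707, impact vy=-3.575
  bounce: vy ← 0.53·3.575 = 1.895
Arc 5: start y=0.000, vy=1.895 → t=0.386, apex=0.183, x_land=94.806, impact vy=-1.895
  bounce: vy ← 0.53·1.895 = 1.004
Arc 6: start y=0.000, vy=1.004 → t=0.205, apex=0.051, x_land=96.978, impact vy=-1.004
  bounce: vy ← 0.53·1.004 = 0.532
Arc 7: start y=0.000, vy=0.532 → t=0.109, apex=0.014, x_land=98.129, impact vy=-0.532
  bounce: vy ← 0.53·0.532 = 0.282

1 3.850 29.390 40.854
2 2.595 8.256 68.383
3 1.375 2.319 82.974
4 0.729 0.651 90.707
5 0.386 0.183 94.806
6 0.205 0.051 96.978
7 0.109 0.014 98.129
final: 98.129 0.282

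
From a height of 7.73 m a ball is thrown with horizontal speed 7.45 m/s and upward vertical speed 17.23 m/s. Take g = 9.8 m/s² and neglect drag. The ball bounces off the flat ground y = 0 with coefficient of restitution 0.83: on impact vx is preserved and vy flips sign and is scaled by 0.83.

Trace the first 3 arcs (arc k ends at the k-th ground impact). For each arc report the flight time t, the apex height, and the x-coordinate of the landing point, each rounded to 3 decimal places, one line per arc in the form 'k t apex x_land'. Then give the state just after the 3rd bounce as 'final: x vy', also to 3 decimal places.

Arc 1: start y=7.730, vy=17.230 → t=3.919, apex=22.877, x_land=29.196, impact vy=-21.175
  bounce: vy ← 0.83·21.175 = 17.575
Arc 2: start y=0.000, vy=17.575 → t=3.587, apex=15.760, x_land=55.917, impact vy=-17.575
  bounce: vy ← 0.83·17.575 = 14.587
Arc 3: start y=0.000, vy=14.587 → t=2.977, apex=10.857, x_land=78.096, impact vy=-14.587
  bounce: vy ← 0.83·14.587 = 12.108

1 3.919 22.877 29.196
2 3.587 15.760 55.917
3 2.977 10.857 78.096
final: 78.096 12.108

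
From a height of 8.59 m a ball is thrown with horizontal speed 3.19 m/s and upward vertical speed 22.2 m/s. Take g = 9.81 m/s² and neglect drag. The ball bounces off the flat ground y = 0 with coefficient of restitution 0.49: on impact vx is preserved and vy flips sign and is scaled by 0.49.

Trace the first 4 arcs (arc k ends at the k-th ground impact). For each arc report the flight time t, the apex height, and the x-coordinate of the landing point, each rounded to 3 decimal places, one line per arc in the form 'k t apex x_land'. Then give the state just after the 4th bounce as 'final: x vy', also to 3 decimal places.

1 4.885 33.709 15.582
2 2.569 8.094 23.777
3 1.259 1.943 27.793
4 0.617 0.467 29.761
final: 29.761 1.483

Arc 1: start y=8.590, vy=22.200 → t=4.885, apex=33.709, x_land=15.582, impact vy=-25.717
  bounce: vy ← 0.49·25.717 = 12.601
Arc 2: start y=0.000, vy=12.601 → t=2.569, apex=8.094, x_land=23.777, impact vy=-12.601
  bounce: vy ← 0.49·12.601 = 6.175
Arc 3: start y=0.000, vy=6.175 → t=1.259, apex=1.943, x_land=27.793, impact vy=-6.175
  bounce: vy ← 0.49·6.175 = 3.026
Arc 4: start y=0.000, vy=3.026 → t=0.617, apex=0.467, x_land=29.761, impact vy=-3.026
  bounce: vy ← 0.49·3.026 = 1.483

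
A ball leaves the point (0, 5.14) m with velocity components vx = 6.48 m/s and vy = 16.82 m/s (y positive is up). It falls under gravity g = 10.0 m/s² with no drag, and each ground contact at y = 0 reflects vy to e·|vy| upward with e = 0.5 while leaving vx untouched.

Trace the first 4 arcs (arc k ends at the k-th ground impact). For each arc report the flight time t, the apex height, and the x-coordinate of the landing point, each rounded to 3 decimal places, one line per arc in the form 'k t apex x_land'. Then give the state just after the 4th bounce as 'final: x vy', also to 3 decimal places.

Arc 1: start y=5.140, vy=16.820 → t=3.646, apex=19.286, x_land=23.626, impact vy=-19.640
  bounce: vy ← 0.5·19.640 = 9.820
Arc 2: start y=0.000, vy=9.820 → t=1.964, apex=4.821, x_land=36.352, impact vy=-9.820
  bounce: vy ← 0.5·9.820 = 4.910
Arc 3: start y=0.000, vy=4.910 → t=0.982, apex=1.205, x_land=42.715, impact vy=-4.910
  bounce: vy ← 0.5·4.910 = 2.455
Arc 4: start y=0.000, vy=2.455 → t=0.491, apex=0.301, x_land=45.897, impact vy=-2.455
  bounce: vy ← 0.5·2.455 = 1.227

1 3.646 19.286 23.626
2 1.964 4.821 36.352
3 0.982 1.205 42.715
4 0.491 0.301 45.897
final: 45.897 1.227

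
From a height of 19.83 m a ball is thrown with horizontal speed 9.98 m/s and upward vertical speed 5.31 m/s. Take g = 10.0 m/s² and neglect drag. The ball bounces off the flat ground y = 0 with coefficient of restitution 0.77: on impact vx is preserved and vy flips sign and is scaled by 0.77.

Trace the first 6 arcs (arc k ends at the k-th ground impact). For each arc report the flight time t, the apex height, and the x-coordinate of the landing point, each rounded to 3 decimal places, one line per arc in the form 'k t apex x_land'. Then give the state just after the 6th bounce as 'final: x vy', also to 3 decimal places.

Arc 1: start y=19.830, vy=5.310 → t=2.592, apex=21.240, x_land=25.869, impact vy=-20.611
  bounce: vy ← 0.77·20.611 = 15.870
Arc 2: start y=0.000, vy=15.870 → t=3.174, apex=12.593, x_land=57.546, impact vy=-15.870
  bounce: vy ← 0.77·15.870 = 12.220
Arc 3: start y=0.000, vy=12.220 → t=2.444, apex=7.466, x_land=81.937, impact vy=-12.220
  bounce: vy ← 0.77·12.220 = 9.409
Arc 4: start y=0.000, vy=9.409 → t=1.882, apex=4.427, x_land=100.718, impact vy=-9.409
  bounce: vy ← 0.77·9.409 = 7.245
Arc 5: start y=0.000, vy=7.245 → t=1.449, apex=2.625, x_land=115.179, impact vy=-7.245
  bounce: vy ← 0.77·7.245 = 5.579
Arc 6: start y=0.000, vy=5.579 → t=1.116, apex=1.556, x_land=126.315, impact vy=-5.579
  bounce: vy ← 0.77·5.579 = 4.296

1 2.592 21.240 25.869
2 3.174 12.593 57.546
3 2.444 7.466 81.937
4 1.882 4.427 100.718
5 1.449 2.625 115.179
6 1.116 1.556 126.315
final: 126.315 4.296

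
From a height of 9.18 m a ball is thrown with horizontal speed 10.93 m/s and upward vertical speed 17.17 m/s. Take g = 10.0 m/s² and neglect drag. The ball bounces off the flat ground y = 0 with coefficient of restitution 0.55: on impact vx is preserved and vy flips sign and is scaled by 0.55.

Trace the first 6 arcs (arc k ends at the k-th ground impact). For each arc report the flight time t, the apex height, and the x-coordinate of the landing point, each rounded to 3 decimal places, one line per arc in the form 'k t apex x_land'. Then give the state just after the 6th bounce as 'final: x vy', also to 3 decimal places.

Arc 1: start y=9.180, vy=17.170 → t=3.904, apex=23.920, x_land=42.674, impact vy=-21.873
  bounce: vy ← 0.55·21.873 = 12.030
Arc 2: start y=0.000, vy=12.030 → t=2.406, apex=7.236, x_land=68.971, impact vy=-12.030
  bounce: vy ← 0.55·12.030 = 6.616
Arc 3: start y=0.000, vy=6.616 → t=1.323, apex=2.189, x_land=83.434, impact vy=-6.616
  bounce: vy ← 0.55·6.616 = 3.639
Arc 4: start y=0.000, vy=3.639 → t=0.728, apex=0.662, x_land=91.389, impact vy=-3.639
  bounce: vy ← 0.55·3.639 = 2.001
Arc 5: start y=0.000, vy=2.001 → t=0.400, apex=0.200, x_land=95.765, impact vy=-2.001
  bounce: vy ← 0.55·2.001 = 1.101
Arc 6: start y=0.000, vy=1.101 → t=0.220, apex=0.061, x_land=98.171, impact vy=-1.101
  bounce: vy ← 0.55·1.101 = 0.605

1 3.904 23.920 42.674
2 2.406 7.236 68.971
3 1.323 2.189 83.434
4 0.728 0.662 91.389
5 0.400 0.200 95.765
6 0.220 0.061 98.171
final: 98.171 0.605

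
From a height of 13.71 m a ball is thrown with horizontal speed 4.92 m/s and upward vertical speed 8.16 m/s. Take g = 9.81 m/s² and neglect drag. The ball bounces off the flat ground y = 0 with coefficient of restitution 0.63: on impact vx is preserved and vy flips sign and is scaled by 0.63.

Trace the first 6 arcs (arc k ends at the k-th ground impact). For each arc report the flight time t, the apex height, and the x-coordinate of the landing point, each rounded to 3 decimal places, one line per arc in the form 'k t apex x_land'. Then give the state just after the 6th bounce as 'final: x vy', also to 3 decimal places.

Arc 1: start y=13.710, vy=8.160 → t=2.699, apex=17.104, x_land=13.280, impact vy=-18.319
  bounce: vy ← 0.63·18.319 = 11.541
Arc 2: start y=0.000, vy=11.541 → t=2.353, apex=6.788, x_land=24.856, impact vy=-11.541
  bounce: vy ← 0.63·11.541 = 7.271
Arc 3: start y=0.000, vy=7.271 → t=1.482, apex=2.694, x_land=32.149, impact vy=-7.271
  bounce: vy ← 0.63·7.271 = 4.581
Arc 4: start y=0.000, vy=4.581 → t=0.934, apex=1.069, x_land=36.743, impact vy=-4.581
  bounce: vy ← 0.63·4.581 = 2.886
Arc 5: start y=0.000, vy=2.886 → t=0.588, apex=0.424, x_land=39.638, impact vy=-2.886
  bounce: vy ← 0.63·2.886 = 1.818
Arc 6: start y=0.000, vy=1.818 → t=0.371, apex=0.168, x_land=41.462, impact vy=-1.818
  bounce: vy ← 0.63·1.818 = 1.145

1 2.699 17.104 13.280
2 2.353 6.788 24.856
3 1.482 2.694 32.149
4 0.934 1.069 36.743
5 0.588 0.424 39.638
6 0.371 0.168 41.462
final: 41.462 1.145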